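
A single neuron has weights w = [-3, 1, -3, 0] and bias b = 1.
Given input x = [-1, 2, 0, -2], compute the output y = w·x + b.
y = 6

y = (-3)(-1) + (1)(2) + (-3)(0) + (0)(-2) + 1 = 6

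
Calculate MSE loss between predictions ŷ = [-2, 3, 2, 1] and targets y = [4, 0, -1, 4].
MSE = 15.75

MSE = (1/4)((-2-4)² + (3-0)² + (2--1)² + (1-4)²) = (1/4)(36 + 9 + 9 + 9) = 15.75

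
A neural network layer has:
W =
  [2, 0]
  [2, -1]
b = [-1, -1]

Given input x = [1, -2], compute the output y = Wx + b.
y = [1, 3]

Wx = [2×1 + 0×-2, 2×1 + -1×-2]
   = [2, 4]
y = Wx + b = [2 + -1, 4 + -1] = [1, 3]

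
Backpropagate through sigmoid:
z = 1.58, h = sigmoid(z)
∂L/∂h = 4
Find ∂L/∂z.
∂L/∂z = 0.5665

σ(1.58) = 0.8292
σ'(1.58) = σ(1.58)(1 - σ(1.58)) = 0.8292 × 0.1708 = 0.1416
∂L/∂z = ∂L/∂h · σ'(z) = 4 × 0.1416 = 0.5665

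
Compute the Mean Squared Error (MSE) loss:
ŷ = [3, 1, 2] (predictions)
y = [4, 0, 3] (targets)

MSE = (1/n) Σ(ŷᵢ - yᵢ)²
MSE = 1

MSE = (1/3)((3-4)² + (1-0)² + (2-3)²) = (1/3)(1 + 1 + 1) = 1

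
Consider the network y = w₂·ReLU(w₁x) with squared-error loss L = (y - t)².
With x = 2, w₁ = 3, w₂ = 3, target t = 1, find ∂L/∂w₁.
∂L/∂w₁ = 204

Forward pass:
z = w₁x = 3×2 = 6
h = ReLU(6) = 6
y = w₂h = 3×6 = 18

Backward pass:
∂L/∂y = 2(y - t) = 2(18 - 1) = 34
∂y/∂h = w₂ = 3
∂h/∂z = 1 (ReLU derivative)
∂z/∂w₁ = x = 2

∂L/∂w₁ = 34 × 3 × 1 × 2 = 204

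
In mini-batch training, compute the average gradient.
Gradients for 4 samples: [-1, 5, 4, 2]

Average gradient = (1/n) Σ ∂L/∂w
Average gradient = 2.5

Average = (1/4)(-1 + 5 + 4 + 2) = 10/4 = 2.5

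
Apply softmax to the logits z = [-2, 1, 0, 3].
p = [0.0057, 0.1135, 0.0418, 0.839]

exp(z) = [0.1353, 2.718, 1, 20.09]
Sum = 23.94
p = [0.0057, 0.1135, 0.0418, 0.839]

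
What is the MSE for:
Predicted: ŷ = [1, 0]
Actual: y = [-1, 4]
MSE = 10

MSE = (1/2)((1--1)² + (0-4)²) = (1/2)(4 + 16) = 10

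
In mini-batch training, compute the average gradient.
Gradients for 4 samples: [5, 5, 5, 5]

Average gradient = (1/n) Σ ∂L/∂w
Average gradient = 5

Average = (1/4)(5 + 5 + 5 + 5) = 20/4 = 5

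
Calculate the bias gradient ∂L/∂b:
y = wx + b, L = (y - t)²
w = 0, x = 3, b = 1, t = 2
∂L/∂b = -2

y = wx + b = (0)(3) + 1 = 1
∂L/∂y = 2(y - t) = 2(1 - 2) = -2
∂y/∂b = 1
∂L/∂b = ∂L/∂y · ∂y/∂b = -2 × 1 = -2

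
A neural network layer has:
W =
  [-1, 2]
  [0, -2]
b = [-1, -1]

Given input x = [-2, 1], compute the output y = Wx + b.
y = [3, -3]

Wx = [-1×-2 + 2×1, 0×-2 + -2×1]
   = [4, -2]
y = Wx + b = [4 + -1, -2 + -1] = [3, -3]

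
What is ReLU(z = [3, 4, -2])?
h = [3, 4, 0]

ReLU applied element-wise: max(0,3)=3, max(0,4)=4, max(0,-2)=0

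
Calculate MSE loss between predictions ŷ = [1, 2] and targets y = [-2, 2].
MSE = 4.5

MSE = (1/2)((1--2)² + (2-2)²) = (1/2)(9 + 0) = 4.5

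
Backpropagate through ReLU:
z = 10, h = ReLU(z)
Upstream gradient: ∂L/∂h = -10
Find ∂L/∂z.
∂L/∂z = -10

h = ReLU(10) = 10
Since z > 0: ∂h/∂z = 1
∂L/∂z = ∂L/∂h · ∂h/∂z = -10 × 1 = -10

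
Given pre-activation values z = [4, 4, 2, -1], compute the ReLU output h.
h = [4, 4, 2, 0]

ReLU applied element-wise: max(0,4)=4, max(0,4)=4, max(0,2)=2, max(0,-1)=0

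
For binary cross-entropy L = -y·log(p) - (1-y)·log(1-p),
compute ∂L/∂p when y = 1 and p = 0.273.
∂L/∂p = -3.663

∂L/∂p = -y/p + (1-y)/(1-p) = -1/0.273 + 0 = -3.663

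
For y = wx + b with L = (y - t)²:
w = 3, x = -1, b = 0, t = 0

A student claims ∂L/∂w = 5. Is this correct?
Incorrect

y = (3)(-1) + 0 = -3
∂L/∂y = 2(y - t) = 2(-3 - 0) = -6
∂y/∂w = x = -1
∂L/∂w = -6 × -1 = 6

Claimed value: 5
Incorrect: The correct gradient is 6.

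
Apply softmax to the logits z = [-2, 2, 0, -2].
p = [0.0156, 0.8533, 0.1155, 0.0156]

exp(z) = [0.1353, 7.389, 1, 0.1353]
Sum = 8.66
p = [0.0156, 0.8533, 0.1155, 0.0156]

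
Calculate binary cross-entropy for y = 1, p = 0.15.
L = 1.897

L = -1·log(0.15) - 0·log(0.85) = -log(0.15) = 1.897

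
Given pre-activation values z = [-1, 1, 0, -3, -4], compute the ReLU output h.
h = [0, 1, 0, 0, 0]

ReLU applied element-wise: max(0,-1)=0, max(0,1)=1, max(0,0)=0, max(0,-3)=0, max(0,-4)=0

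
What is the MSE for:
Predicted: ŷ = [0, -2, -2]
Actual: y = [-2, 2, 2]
MSE = 12

MSE = (1/3)((0--2)² + (-2-2)² + (-2-2)²) = (1/3)(4 + 16 + 16) = 12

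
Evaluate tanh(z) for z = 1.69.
0.9341

tanh(1.69) = (e^(1.69) - e^(-1.69))/(e^(1.69) + e^(-1.69)) = 0.9341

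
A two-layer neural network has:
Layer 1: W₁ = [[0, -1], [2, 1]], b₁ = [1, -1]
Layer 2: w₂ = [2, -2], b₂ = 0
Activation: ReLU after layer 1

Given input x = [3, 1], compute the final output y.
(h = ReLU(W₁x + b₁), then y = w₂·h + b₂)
y = -12

Layer 1 pre-activation: z₁ = [0, 6]
After ReLU: h = [0, 6]
Layer 2 output: y = 2×0 + -2×6 + 0 = -12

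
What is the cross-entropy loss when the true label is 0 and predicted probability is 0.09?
L = 0.09431

L = -0·log(0.09) - 1·log(0.91) = -log(0.91) = 0.09431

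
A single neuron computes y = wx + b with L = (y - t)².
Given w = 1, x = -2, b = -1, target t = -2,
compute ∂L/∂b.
∂L/∂b = -2

y = wx + b = (1)(-2) + -1 = -3
∂L/∂y = 2(y - t) = 2(-3 - -2) = -2
∂y/∂b = 1
∂L/∂b = ∂L/∂y · ∂y/∂b = -2 × 1 = -2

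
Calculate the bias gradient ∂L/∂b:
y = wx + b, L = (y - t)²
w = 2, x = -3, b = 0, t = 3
∂L/∂b = -18

y = wx + b = (2)(-3) + 0 = -6
∂L/∂y = 2(y - t) = 2(-6 - 3) = -18
∂y/∂b = 1
∂L/∂b = ∂L/∂y · ∂y/∂b = -18 × 1 = -18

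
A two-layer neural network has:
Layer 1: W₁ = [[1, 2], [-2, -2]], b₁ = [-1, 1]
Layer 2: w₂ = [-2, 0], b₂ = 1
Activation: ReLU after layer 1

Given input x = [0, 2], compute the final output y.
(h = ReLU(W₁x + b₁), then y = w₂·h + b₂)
y = -5

Layer 1 pre-activation: z₁ = [3, -3]
After ReLU: h = [3, 0]
Layer 2 output: y = -2×3 + 0×0 + 1 = -5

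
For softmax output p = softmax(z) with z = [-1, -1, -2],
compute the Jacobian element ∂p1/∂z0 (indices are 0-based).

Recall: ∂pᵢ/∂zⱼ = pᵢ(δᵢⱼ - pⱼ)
∂p1/∂z0 = -0.1784

p = softmax(z) = [0.4223, 0.4223, 0.1554]
p1 = 0.4223, p0 = 0.4223

∂p1/∂z0 = -p1 × p0 = -0.4223 × 0.4223 = -0.1784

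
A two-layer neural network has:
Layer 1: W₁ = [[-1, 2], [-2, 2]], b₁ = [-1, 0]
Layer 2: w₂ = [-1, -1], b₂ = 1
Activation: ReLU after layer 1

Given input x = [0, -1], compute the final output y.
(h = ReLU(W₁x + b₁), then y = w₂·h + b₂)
y = 1

Layer 1 pre-activation: z₁ = [-3, -2]
After ReLU: h = [0, 0]
Layer 2 output: y = -1×0 + -1×0 + 1 = 1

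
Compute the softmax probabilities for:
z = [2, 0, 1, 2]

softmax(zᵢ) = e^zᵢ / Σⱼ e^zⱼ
p = [0.3995, 0.0541, 0.147, 0.3995]

exp(z) = [7.389, 1, 2.718, 7.389]
Sum = 18.5
p = [0.3995, 0.0541, 0.147, 0.3995]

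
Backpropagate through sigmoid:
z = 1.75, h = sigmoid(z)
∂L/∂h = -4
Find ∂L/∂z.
∂L/∂z = -0.5045

σ(1.75) = 0.852
σ'(1.75) = σ(1.75)(1 - σ(1.75)) = 0.852 × 0.148 = 0.1261
∂L/∂z = ∂L/∂h · σ'(z) = -4 × 0.1261 = -0.5045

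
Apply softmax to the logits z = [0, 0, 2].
p = [0.1065, 0.1065, 0.787]

exp(z) = [1, 1, 7.389]
Sum = 9.389
p = [0.1065, 0.1065, 0.787]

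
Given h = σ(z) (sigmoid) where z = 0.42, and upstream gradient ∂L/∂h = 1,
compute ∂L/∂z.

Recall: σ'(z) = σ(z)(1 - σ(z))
∂L/∂z = 0.2393

σ(0.42) = 0.6035
σ'(0.42) = σ(0.42)(1 - σ(0.42)) = 0.6035 × 0.3965 = 0.2393
∂L/∂z = ∂L/∂h · σ'(z) = 1 × 0.2393 = 0.2393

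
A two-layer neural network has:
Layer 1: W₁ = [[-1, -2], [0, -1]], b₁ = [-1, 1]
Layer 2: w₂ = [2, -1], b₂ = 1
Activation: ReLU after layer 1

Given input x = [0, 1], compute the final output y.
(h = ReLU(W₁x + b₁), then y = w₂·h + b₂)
y = 1

Layer 1 pre-activation: z₁ = [-3, 0]
After ReLU: h = [0, 0]
Layer 2 output: y = 2×0 + -1×0 + 1 = 1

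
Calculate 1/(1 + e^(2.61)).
0.0685

sigmoid(-2.61) = 1/(1 + e^(2.61)) = 1/(1 + 13.6) = 0.0685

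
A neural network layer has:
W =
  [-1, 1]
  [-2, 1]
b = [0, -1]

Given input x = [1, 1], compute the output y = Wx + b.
y = [0, -2]

Wx = [-1×1 + 1×1, -2×1 + 1×1]
   = [0, -1]
y = Wx + b = [0 + 0, -1 + -1] = [0, -2]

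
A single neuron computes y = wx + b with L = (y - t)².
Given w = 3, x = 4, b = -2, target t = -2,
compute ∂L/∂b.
∂L/∂b = 24

y = wx + b = (3)(4) + -2 = 10
∂L/∂y = 2(y - t) = 2(10 - -2) = 24
∂y/∂b = 1
∂L/∂b = ∂L/∂y · ∂y/∂b = 24 × 1 = 24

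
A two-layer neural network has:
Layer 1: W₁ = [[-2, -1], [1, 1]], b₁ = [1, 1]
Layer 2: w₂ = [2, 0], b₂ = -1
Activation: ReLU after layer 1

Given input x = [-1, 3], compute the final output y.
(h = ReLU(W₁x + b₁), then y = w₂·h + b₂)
y = -1

Layer 1 pre-activation: z₁ = [0, 3]
After ReLU: h = [0, 3]
Layer 2 output: y = 2×0 + 0×3 + -1 = -1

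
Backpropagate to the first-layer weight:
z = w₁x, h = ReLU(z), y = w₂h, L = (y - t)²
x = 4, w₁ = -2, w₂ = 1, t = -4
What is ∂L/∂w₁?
∂L/∂w₁ = 0

Forward pass:
z = w₁x = -2×4 = -8
h = ReLU(-8) = 0
y = w₂h = 1×0 = 0

Backward pass:
∂L/∂y = 2(y - t) = 2(0 - -4) = 8
∂y/∂h = w₂ = 1
∂h/∂z = 0 (ReLU derivative)
∂z/∂w₁ = x = 4

∂L/∂w₁ = 8 × 1 × 0 × 4 = 0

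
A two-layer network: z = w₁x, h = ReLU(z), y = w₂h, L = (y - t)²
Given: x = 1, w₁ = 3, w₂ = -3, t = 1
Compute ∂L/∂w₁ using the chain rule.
∂L/∂w₁ = 60

Forward pass:
z = w₁x = 3×1 = 3
h = ReLU(3) = 3
y = w₂h = -3×3 = -9

Backward pass:
∂L/∂y = 2(y - t) = 2(-9 - 1) = -20
∂y/∂h = w₂ = -3
∂h/∂z = 1 (ReLU derivative)
∂z/∂w₁ = x = 1

∂L/∂w₁ = -20 × -3 × 1 × 1 = 60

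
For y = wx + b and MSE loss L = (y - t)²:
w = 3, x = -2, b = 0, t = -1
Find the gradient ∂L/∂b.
∂L/∂b = -10

y = wx + b = (3)(-2) + 0 = -6
∂L/∂y = 2(y - t) = 2(-6 - -1) = -10
∂y/∂b = 1
∂L/∂b = ∂L/∂y · ∂y/∂b = -10 × 1 = -10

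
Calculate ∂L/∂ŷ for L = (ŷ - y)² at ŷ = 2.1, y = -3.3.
∂L/∂ŷ = 10.8

∂L/∂ŷ = 2(ŷ - y) = 2(2.1 - -3.3) = 2(5.4) = 10.8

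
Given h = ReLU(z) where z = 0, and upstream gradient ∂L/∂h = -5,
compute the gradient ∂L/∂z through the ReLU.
∂L/∂z = 0

h = ReLU(0) = 0
At z = 0: ∂h/∂z = 0 (by convention)
∂L/∂z = ∂L/∂h · ∂h/∂z = -5 × 0 = 0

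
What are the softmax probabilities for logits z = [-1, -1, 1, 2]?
p = [0.0339, 0.0339, 0.2507, 0.6815]

exp(z) = [0.3679, 0.3679, 2.718, 7.389]
Sum = 10.84
p = [0.0339, 0.0339, 0.2507, 0.6815]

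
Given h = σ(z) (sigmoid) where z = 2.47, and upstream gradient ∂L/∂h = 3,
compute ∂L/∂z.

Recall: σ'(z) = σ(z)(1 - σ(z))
∂L/∂z = 0.2157

σ(2.47) = 0.922
σ'(2.47) = σ(2.47)(1 - σ(2.47)) = 0.922 × 0.07799 = 0.07191
∂L/∂z = ∂L/∂h · σ'(z) = 3 × 0.07191 = 0.2157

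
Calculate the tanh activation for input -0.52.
-0.4777

tanh(-0.52) = (e^(-0.52) - e^(0.52))/(e^(-0.52) + e^(0.52)) = -0.4777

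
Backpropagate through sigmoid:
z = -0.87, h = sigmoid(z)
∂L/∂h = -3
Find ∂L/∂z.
∂L/∂z = -0.6242

σ(-0.87) = 0.2953
σ'(-0.87) = σ(-0.87)(1 - σ(-0.87)) = 0.2953 × 0.7047 = 0.2081
∂L/∂z = ∂L/∂h · σ'(z) = -3 × 0.2081 = -0.6242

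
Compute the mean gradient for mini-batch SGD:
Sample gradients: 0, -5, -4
Average gradient = -3

Average = (1/3)(0 + -5 + -4) = -9/3 = -3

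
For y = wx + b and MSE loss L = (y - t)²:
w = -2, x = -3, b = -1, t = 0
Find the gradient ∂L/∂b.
∂L/∂b = 10

y = wx + b = (-2)(-3) + -1 = 5
∂L/∂y = 2(y - t) = 2(5 - 0) = 10
∂y/∂b = 1
∂L/∂b = ∂L/∂y · ∂y/∂b = 10 × 1 = 10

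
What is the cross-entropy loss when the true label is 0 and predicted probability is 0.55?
L = 0.7985

L = -0·log(0.55) - 1·log(0.45) = -log(0.45) = 0.7985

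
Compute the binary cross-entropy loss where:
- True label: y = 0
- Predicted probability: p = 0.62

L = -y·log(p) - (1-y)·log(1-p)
L = 0.9676

L = -0·log(0.62) - 1·log(0.38) = -log(0.38) = 0.9676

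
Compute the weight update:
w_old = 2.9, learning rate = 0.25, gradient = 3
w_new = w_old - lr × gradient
w_new = 2.15

w_new = w - η·∂L/∂w = 2.9 - 0.25×(3) = 2.9 - (0.75) = 2.15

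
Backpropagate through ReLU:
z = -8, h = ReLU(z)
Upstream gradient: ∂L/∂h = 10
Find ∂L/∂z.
∂L/∂z = 0

h = ReLU(-8) = 0
Since z < 0: ∂h/∂z = 0
∂L/∂z = ∂L/∂h · ∂h/∂z = 10 × 0 = 0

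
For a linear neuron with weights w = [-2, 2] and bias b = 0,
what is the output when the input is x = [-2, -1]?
y = 2

y = (-2)(-2) + (2)(-1) + 0 = 2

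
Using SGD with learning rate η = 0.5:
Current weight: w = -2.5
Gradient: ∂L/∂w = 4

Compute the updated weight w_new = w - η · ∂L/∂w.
w_new = -4.5

w_new = w - η·∂L/∂w = -2.5 - 0.5×(4) = -2.5 - (2) = -4.5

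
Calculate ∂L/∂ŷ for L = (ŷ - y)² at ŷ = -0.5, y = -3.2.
∂L/∂ŷ = 5.4

∂L/∂ŷ = 2(ŷ - y) = 2(-0.5 - -3.2) = 2(2.7) = 5.4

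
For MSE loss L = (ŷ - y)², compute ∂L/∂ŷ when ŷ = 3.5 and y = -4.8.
∂L/∂ŷ = 16.6

∂L/∂ŷ = 2(ŷ - y) = 2(3.5 - -4.8) = 2(8.3) = 16.6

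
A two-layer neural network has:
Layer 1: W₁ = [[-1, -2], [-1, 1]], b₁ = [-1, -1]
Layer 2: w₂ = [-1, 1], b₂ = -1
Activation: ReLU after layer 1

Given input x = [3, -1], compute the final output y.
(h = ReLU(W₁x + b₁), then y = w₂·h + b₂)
y = -1

Layer 1 pre-activation: z₁ = [-2, -5]
After ReLU: h = [0, 0]
Layer 2 output: y = -1×0 + 1×0 + -1 = -1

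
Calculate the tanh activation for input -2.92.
-0.9942

tanh(-2.92) = (e^(-2.92) - e^(2.92))/(e^(-2.92) + e^(2.92)) = -0.9942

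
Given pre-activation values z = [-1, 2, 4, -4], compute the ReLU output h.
h = [0, 2, 4, 0]

ReLU applied element-wise: max(0,-1)=0, max(0,2)=2, max(0,4)=4, max(0,-4)=0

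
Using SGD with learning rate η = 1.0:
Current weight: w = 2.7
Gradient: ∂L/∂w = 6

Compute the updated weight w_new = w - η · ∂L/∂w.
w_new = -3.3

w_new = w - η·∂L/∂w = 2.7 - 1.0×(6) = 2.7 - (6) = -3.3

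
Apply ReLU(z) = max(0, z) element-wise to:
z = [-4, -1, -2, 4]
h = [0, 0, 0, 4]

ReLU applied element-wise: max(0,-4)=0, max(0,-1)=0, max(0,-2)=0, max(0,4)=4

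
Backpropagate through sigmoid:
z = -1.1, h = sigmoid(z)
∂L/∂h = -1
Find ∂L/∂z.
∂L/∂z = -0.1874

σ(-1.1) = 0.2497
σ'(-1.1) = σ(-1.1)(1 - σ(-1.1)) = 0.2497 × 0.7503 = 0.1874
∂L/∂z = ∂L/∂h · σ'(z) = -1 × 0.1874 = -0.1874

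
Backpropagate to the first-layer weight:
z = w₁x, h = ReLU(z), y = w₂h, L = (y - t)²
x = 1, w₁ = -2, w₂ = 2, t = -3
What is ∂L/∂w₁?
∂L/∂w₁ = 0

Forward pass:
z = w₁x = -2×1 = -2
h = ReLU(-2) = 0
y = w₂h = 2×0 = 0

Backward pass:
∂L/∂y = 2(y - t) = 2(0 - -3) = 6
∂y/∂h = w₂ = 2
∂h/∂z = 0 (ReLU derivative)
∂z/∂w₁ = x = 1

∂L/∂w₁ = 6 × 2 × 0 × 1 = 0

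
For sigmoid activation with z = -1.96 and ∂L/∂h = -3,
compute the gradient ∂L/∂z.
∂L/∂z = -0.3247

σ(-1.96) = 0.1235
σ'(-1.96) = σ(-1.96)(1 - σ(-1.96)) = 0.1235 × 0.8765 = 0.1082
∂L/∂z = ∂L/∂h · σ'(z) = -3 × 0.1082 = -0.3247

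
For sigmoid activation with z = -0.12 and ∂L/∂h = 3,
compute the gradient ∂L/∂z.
∂L/∂z = 0.7473

σ(-0.12) = 0.47
σ'(-0.12) = σ(-0.12)(1 - σ(-0.12)) = 0.47 × 0.53 = 0.2491
∂L/∂z = ∂L/∂h · σ'(z) = 3 × 0.2491 = 0.7473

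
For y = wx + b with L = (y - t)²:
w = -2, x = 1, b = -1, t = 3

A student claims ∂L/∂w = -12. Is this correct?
Correct

y = (-2)(1) + -1 = -3
∂L/∂y = 2(y - t) = 2(-3 - 3) = -12
∂y/∂w = x = 1
∂L/∂w = -12 × 1 = -12

Claimed value: -12
Correct: The correct gradient is -12.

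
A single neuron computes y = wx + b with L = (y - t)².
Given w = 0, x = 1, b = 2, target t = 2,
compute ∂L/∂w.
∂L/∂w = 0

y = wx + b = (0)(1) + 2 = 2
∂L/∂y = 2(y - t) = 2(2 - 2) = 0
∂y/∂w = x = 1
∂L/∂w = ∂L/∂y · ∂y/∂w = 0 × 1 = 0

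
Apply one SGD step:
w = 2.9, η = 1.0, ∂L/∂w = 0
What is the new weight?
w_new = 2.9

w_new = w - η·∂L/∂w = 2.9 - 1.0×(0) = 2.9 - (0) = 2.9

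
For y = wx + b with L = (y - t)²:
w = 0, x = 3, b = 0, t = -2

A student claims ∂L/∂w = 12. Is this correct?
Correct

y = (0)(3) + 0 = 0
∂L/∂y = 2(y - t) = 2(0 - -2) = 4
∂y/∂w = x = 3
∂L/∂w = 4 × 3 = 12

Claimed value: 12
Correct: The correct gradient is 12.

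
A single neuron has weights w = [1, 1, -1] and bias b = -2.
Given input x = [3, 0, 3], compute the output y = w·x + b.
y = -2

y = (1)(3) + (1)(0) + (-1)(3) + -2 = -2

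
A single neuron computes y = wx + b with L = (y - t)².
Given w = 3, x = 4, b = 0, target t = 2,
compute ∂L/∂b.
∂L/∂b = 20

y = wx + b = (3)(4) + 0 = 12
∂L/∂y = 2(y - t) = 2(12 - 2) = 20
∂y/∂b = 1
∂L/∂b = ∂L/∂y · ∂y/∂b = 20 × 1 = 20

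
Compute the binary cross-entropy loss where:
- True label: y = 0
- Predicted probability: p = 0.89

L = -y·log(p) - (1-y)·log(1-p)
L = 2.207

L = -0·log(0.89) - 1·log(0.11) = -log(0.11) = 2.207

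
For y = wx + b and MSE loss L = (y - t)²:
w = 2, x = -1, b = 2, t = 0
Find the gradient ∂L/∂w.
∂L/∂w = 0

y = wx + b = (2)(-1) + 2 = 0
∂L/∂y = 2(y - t) = 2(0 - 0) = 0
∂y/∂w = x = -1
∂L/∂w = ∂L/∂y · ∂y/∂w = 0 × -1 = 0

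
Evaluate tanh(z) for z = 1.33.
0.8692

tanh(1.33) = (e^(1.33) - e^(-1.33))/(e^(1.33) + e^(-1.33)) = 0.8692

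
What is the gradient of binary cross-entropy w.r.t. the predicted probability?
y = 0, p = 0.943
∂L/∂p = 17.54

∂L/∂p = -y/p + (1-y)/(1-p) = 0 + 1/0.057 = 17.54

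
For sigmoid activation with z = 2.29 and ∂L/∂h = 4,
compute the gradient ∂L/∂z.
∂L/∂z = 0.334

σ(2.29) = 0.908
σ'(2.29) = σ(2.29)(1 - σ(2.29)) = 0.908 × 0.09195 = 0.0835
∂L/∂z = ∂L/∂h · σ'(z) = 4 × 0.0835 = 0.334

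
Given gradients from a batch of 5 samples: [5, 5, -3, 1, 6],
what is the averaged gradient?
Average gradient = 2.8

Average = (1/5)(5 + 5 + -3 + 1 + 6) = 14/5 = 2.8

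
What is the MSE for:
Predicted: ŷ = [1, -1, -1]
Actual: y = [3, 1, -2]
MSE = 3

MSE = (1/3)((1-3)² + (-1-1)² + (-1--2)²) = (1/3)(4 + 4 + 1) = 3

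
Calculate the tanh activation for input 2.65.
0.9901

tanh(2.65) = (e^(2.65) - e^(-2.65))/(e^(2.65) + e^(-2.65)) = 0.9901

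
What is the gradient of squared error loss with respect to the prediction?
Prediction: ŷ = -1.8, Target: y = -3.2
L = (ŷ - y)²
∂L/∂ŷ = 2.8

∂L/∂ŷ = 2(ŷ - y) = 2(-1.8 - -3.2) = 2(1.4) = 2.8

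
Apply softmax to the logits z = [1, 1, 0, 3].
p = [0.1025, 0.1025, 0.0377, 0.7573]

exp(z) = [2.718, 2.718, 1, 20.09]
Sum = 26.52
p = [0.1025, 0.1025, 0.0377, 0.7573]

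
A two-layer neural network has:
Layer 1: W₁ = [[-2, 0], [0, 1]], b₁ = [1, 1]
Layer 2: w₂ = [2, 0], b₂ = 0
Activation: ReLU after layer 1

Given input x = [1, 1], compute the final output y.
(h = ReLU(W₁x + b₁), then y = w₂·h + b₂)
y = 0

Layer 1 pre-activation: z₁ = [-1, 2]
After ReLU: h = [0, 2]
Layer 2 output: y = 2×0 + 0×2 + 0 = 0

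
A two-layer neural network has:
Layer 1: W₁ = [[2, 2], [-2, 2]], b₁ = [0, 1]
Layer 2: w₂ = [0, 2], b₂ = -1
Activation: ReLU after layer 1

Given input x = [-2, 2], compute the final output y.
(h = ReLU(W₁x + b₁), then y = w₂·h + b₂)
y = 17

Layer 1 pre-activation: z₁ = [0, 9]
After ReLU: h = [0, 9]
Layer 2 output: y = 0×0 + 2×9 + -1 = 17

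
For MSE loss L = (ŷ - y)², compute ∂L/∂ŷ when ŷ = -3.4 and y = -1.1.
∂L/∂ŷ = -4.6

∂L/∂ŷ = 2(ŷ - y) = 2(-3.4 - -1.1) = 2(-2.3) = -4.6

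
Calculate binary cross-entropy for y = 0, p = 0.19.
L = 0.2107

L = -0·log(0.19) - 1·log(0.81) = -log(0.81) = 0.2107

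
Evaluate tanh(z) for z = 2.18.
0.9748

tanh(2.18) = (e^(2.18) - e^(-2.18))/(e^(2.18) + e^(-2.18)) = 0.9748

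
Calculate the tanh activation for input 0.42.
0.3969

tanh(0.42) = (e^(0.42) - e^(-0.42))/(e^(0.42) + e^(-0.42)) = 0.3969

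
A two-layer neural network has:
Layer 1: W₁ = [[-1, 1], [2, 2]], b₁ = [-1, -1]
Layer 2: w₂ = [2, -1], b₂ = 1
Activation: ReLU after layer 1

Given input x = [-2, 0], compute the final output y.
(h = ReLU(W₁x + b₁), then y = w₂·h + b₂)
y = 3

Layer 1 pre-activation: z₁ = [1, -5]
After ReLU: h = [1, 0]
Layer 2 output: y = 2×1 + -1×0 + 1 = 3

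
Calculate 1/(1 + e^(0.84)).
0.3015

sigmoid(-0.84) = 1/(1 + e^(0.84)) = 1/(1 + 2.316) = 0.3015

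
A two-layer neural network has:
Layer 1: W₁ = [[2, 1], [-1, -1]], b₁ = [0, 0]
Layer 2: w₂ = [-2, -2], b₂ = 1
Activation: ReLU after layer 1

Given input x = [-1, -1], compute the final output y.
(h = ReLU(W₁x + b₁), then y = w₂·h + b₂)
y = -3

Layer 1 pre-activation: z₁ = [-3, 2]
After ReLU: h = [0, 2]
Layer 2 output: y = -2×0 + -2×2 + 1 = -3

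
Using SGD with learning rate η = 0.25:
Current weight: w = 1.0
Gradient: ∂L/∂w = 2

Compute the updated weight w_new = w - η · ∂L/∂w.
w_new = 0.5

w_new = w - η·∂L/∂w = 1.0 - 0.25×(2) = 1.0 - (0.5) = 0.5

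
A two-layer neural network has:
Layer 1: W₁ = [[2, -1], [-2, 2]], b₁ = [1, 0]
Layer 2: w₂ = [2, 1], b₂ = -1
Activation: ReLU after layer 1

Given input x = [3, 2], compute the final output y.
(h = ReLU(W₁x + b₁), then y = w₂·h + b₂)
y = 9

Layer 1 pre-activation: z₁ = [5, -2]
After ReLU: h = [5, 0]
Layer 2 output: y = 2×5 + 1×0 + -1 = 9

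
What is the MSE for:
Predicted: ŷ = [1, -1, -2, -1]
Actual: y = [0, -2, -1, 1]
MSE = 1.75

MSE = (1/4)((1-0)² + (-1--2)² + (-2--1)² + (-1-1)²) = (1/4)(1 + 1 + 1 + 4) = 1.75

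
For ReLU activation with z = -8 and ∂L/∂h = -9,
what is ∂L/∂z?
∂L/∂z = 0

h = ReLU(-8) = 0
Since z < 0: ∂h/∂z = 0
∂L/∂z = ∂L/∂h · ∂h/∂z = -9 × 0 = 0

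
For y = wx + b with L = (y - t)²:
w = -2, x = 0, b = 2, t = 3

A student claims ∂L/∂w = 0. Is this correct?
Correct

y = (-2)(0) + 2 = 2
∂L/∂y = 2(y - t) = 2(2 - 3) = -2
∂y/∂w = x = 0
∂L/∂w = -2 × 0 = 0

Claimed value: 0
Correct: The correct gradient is 0.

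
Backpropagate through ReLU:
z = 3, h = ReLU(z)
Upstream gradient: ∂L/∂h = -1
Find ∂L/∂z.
∂L/∂z = -1

h = ReLU(3) = 3
Since z > 0: ∂h/∂z = 1
∂L/∂z = ∂L/∂h · ∂h/∂z = -1 × 1 = -1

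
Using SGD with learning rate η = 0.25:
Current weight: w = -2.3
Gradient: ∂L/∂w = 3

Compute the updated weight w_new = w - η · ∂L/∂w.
w_new = -3.05

w_new = w - η·∂L/∂w = -2.3 - 0.25×(3) = -2.3 - (0.75) = -3.05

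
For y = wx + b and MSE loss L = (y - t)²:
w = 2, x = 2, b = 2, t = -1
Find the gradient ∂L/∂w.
∂L/∂w = 28

y = wx + b = (2)(2) + 2 = 6
∂L/∂y = 2(y - t) = 2(6 - -1) = 14
∂y/∂w = x = 2
∂L/∂w = ∂L/∂y · ∂y/∂w = 14 × 2 = 28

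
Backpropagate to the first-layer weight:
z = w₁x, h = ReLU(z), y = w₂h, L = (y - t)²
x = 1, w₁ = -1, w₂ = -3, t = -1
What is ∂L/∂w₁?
∂L/∂w₁ = 0

Forward pass:
z = w₁x = -1×1 = -1
h = ReLU(-1) = 0
y = w₂h = -3×0 = 0

Backward pass:
∂L/∂y = 2(y - t) = 2(0 - -1) = 2
∂y/∂h = w₂ = -3
∂h/∂z = 0 (ReLU derivative)
∂z/∂w₁ = x = 1

∂L/∂w₁ = 2 × -3 × 0 × 1 = 0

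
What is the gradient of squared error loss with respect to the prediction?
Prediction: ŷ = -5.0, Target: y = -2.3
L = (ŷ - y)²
∂L/∂ŷ = -5.4

∂L/∂ŷ = 2(ŷ - y) = 2(-5.0 - -2.3) = 2(-2.7) = -5.4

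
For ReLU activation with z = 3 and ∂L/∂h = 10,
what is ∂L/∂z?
∂L/∂z = 10

h = ReLU(3) = 3
Since z > 0: ∂h/∂z = 1
∂L/∂z = ∂L/∂h · ∂h/∂z = 10 × 1 = 10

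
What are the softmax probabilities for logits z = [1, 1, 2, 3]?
p = [0.0826, 0.0826, 0.2245, 0.6103]

exp(z) = [2.718, 2.718, 7.389, 20.09]
Sum = 32.91
p = [0.0826, 0.0826, 0.2245, 0.6103]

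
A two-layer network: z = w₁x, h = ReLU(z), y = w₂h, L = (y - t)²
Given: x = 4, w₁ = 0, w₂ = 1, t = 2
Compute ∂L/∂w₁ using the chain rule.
∂L/∂w₁ = 0

Forward pass:
z = w₁x = 0×4 = 0
h = ReLU(0) = 0
y = w₂h = 1×0 = 0

Backward pass:
∂L/∂y = 2(y - t) = 2(0 - 2) = -4
∂y/∂h = w₂ = 1
∂h/∂z = 0 (ReLU derivative)
∂z/∂w₁ = x = 4

∂L/∂w₁ = -4 × 1 × 0 × 4 = 0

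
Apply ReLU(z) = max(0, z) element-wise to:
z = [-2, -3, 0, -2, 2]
h = [0, 0, 0, 0, 2]

ReLU applied element-wise: max(0,-2)=0, max(0,-3)=0, max(0,0)=0, max(0,-2)=0, max(0,2)=2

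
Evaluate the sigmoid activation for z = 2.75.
0.9399

sigmoid(2.75) = 1/(1 + e^(-2.75)) = 1/(1 + 0.06393) = 0.9399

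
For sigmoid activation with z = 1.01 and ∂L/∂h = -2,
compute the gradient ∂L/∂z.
∂L/∂z = -0.3914

σ(1.01) = 0.733
σ'(1.01) = σ(1.01)(1 - σ(1.01)) = 0.733 × 0.267 = 0.1957
∂L/∂z = ∂L/∂h · σ'(z) = -2 × 0.1957 = -0.3914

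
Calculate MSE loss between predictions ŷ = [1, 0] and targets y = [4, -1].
MSE = 5

MSE = (1/2)((1-4)² + (0--1)²) = (1/2)(9 + 1) = 5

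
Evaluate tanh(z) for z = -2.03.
-0.9661

tanh(-2.03) = (e^(-2.03) - e^(2.03))/(e^(-2.03) + e^(2.03)) = -0.9661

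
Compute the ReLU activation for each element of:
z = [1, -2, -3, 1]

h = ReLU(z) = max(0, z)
h = [1, 0, 0, 1]

ReLU applied element-wise: max(0,1)=1, max(0,-2)=0, max(0,-3)=0, max(0,1)=1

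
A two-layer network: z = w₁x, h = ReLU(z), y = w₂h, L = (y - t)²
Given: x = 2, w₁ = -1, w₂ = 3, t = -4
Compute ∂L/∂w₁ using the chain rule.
∂L/∂w₁ = 0

Forward pass:
z = w₁x = -1×2 = -2
h = ReLU(-2) = 0
y = w₂h = 3×0 = 0

Backward pass:
∂L/∂y = 2(y - t) = 2(0 - -4) = 8
∂y/∂h = w₂ = 3
∂h/∂z = 0 (ReLU derivative)
∂z/∂w₁ = x = 2

∂L/∂w₁ = 8 × 3 × 0 × 2 = 0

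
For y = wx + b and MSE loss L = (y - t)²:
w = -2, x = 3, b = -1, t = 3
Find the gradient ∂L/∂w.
∂L/∂w = -60

y = wx + b = (-2)(3) + -1 = -7
∂L/∂y = 2(y - t) = 2(-7 - 3) = -20
∂y/∂w = x = 3
∂L/∂w = ∂L/∂y · ∂y/∂w = -20 × 3 = -60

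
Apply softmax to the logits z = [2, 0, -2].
p = [0.8668, 0.1173, 0.0159]

exp(z) = [7.389, 1, 0.1353]
Sum = 8.524
p = [0.8668, 0.1173, 0.0159]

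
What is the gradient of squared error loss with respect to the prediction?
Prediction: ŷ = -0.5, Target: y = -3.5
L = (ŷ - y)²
∂L/∂ŷ = 6.0

∂L/∂ŷ = 2(ŷ - y) = 2(-0.5 - -3.5) = 2(3.0) = 6.0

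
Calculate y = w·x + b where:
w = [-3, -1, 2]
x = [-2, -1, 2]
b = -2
y = 9

y = (-3)(-2) + (-1)(-1) + (2)(2) + -2 = 9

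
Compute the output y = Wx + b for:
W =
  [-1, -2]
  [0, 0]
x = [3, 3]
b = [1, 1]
y = [-8, 1]

Wx = [-1×3 + -2×3, 0×3 + 0×3]
   = [-9, 0]
y = Wx + b = [-9 + 1, 0 + 1] = [-8, 1]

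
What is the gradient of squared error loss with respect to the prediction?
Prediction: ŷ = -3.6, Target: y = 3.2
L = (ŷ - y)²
∂L/∂ŷ = -13.6

∂L/∂ŷ = 2(ŷ - y) = 2(-3.6 - 3.2) = 2(-6.8) = -13.6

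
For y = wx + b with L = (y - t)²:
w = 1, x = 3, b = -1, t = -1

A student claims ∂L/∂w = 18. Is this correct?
Correct

y = (1)(3) + -1 = 2
∂L/∂y = 2(y - t) = 2(2 - -1) = 6
∂y/∂w = x = 3
∂L/∂w = 6 × 3 = 18

Claimed value: 18
Correct: The correct gradient is 18.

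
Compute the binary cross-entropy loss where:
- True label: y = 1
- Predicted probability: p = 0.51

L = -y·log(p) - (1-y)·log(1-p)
L = 0.6733

L = -1·log(0.51) - 0·log(0.49) = -log(0.51) = 0.6733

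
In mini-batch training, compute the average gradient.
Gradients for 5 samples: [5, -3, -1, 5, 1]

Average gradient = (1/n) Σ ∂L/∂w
Average gradient = 1.4

Average = (1/5)(5 + -3 + -1 + 5 + 1) = 7/5 = 1.4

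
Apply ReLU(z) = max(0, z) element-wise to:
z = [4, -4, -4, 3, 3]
h = [4, 0, 0, 3, 3]

ReLU applied element-wise: max(0,4)=4, max(0,-4)=0, max(0,-4)=0, max(0,3)=3, max(0,3)=3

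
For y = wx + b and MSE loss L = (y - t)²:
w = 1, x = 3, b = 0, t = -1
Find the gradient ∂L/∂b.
∂L/∂b = 8

y = wx + b = (1)(3) + 0 = 3
∂L/∂y = 2(y - t) = 2(3 - -1) = 8
∂y/∂b = 1
∂L/∂b = ∂L/∂y · ∂y/∂b = 8 × 1 = 8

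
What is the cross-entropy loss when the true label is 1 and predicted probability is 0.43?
L = 0.844

L = -1·log(0.43) - 0·log(0.57) = -log(0.43) = 0.844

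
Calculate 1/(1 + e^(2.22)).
0.09797

sigmoid(-2.22) = 1/(1 + e^(2.22)) = 1/(1 + 9.207) = 0.09797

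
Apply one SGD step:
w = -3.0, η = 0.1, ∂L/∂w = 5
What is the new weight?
w_new = -3.5

w_new = w - η·∂L/∂w = -3.0 - 0.1×(5) = -3.0 - (0.5) = -3.5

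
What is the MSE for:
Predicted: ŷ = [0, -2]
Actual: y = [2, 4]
MSE = 20

MSE = (1/2)((0-2)² + (-2-4)²) = (1/2)(4 + 36) = 20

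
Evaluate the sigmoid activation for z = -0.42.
0.3965

sigmoid(-0.42) = 1/(1 + e^(0.42)) = 1/(1 + 1.522) = 0.3965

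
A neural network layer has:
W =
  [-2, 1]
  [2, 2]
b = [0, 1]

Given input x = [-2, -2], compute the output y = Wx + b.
y = [2, -7]

Wx = [-2×-2 + 1×-2, 2×-2 + 2×-2]
   = [2, -8]
y = Wx + b = [2 + 0, -8 + 1] = [2, -7]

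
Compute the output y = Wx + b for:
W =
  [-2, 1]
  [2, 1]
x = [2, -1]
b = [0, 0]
y = [-5, 3]

Wx = [-2×2 + 1×-1, 2×2 + 1×-1]
   = [-5, 3]
y = Wx + b = [-5 + 0, 3 + 0] = [-5, 3]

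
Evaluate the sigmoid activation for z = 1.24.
0.7756

sigmoid(1.24) = 1/(1 + e^(-1.24)) = 1/(1 + 0.2894) = 0.7756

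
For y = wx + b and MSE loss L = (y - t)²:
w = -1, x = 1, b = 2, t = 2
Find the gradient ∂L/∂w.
∂L/∂w = -2

y = wx + b = (-1)(1) + 2 = 1
∂L/∂y = 2(y - t) = 2(1 - 2) = -2
∂y/∂w = x = 1
∂L/∂w = ∂L/∂y · ∂y/∂w = -2 × 1 = -2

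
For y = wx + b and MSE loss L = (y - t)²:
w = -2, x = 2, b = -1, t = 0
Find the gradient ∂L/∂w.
∂L/∂w = -20

y = wx + b = (-2)(2) + -1 = -5
∂L/∂y = 2(y - t) = 2(-5 - 0) = -10
∂y/∂w = x = 2
∂L/∂w = ∂L/∂y · ∂y/∂w = -10 × 2 = -20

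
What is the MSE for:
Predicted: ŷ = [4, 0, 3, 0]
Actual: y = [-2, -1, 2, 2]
MSE = 10.5

MSE = (1/4)((4--2)² + (0--1)² + (3-2)² + (0-2)²) = (1/4)(36 + 1 + 1 + 4) = 10.5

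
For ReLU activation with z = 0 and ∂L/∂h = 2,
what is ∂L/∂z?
∂L/∂z = 0

h = ReLU(0) = 0
At z = 0: ∂h/∂z = 0 (by convention)
∂L/∂z = ∂L/∂h · ∂h/∂z = 2 × 0 = 0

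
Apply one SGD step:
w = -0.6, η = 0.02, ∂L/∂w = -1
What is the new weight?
w_new = -0.58

w_new = w - η·∂L/∂w = -0.6 - 0.02×(-1) = -0.6 - (-0.02) = -0.58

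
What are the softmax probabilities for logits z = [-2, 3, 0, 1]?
p = [0.0057, 0.839, 0.0418, 0.1135]

exp(z) = [0.1353, 20.09, 1, 2.718]
Sum = 23.94
p = [0.0057, 0.839, 0.0418, 0.1135]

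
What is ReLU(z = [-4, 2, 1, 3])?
h = [0, 2, 1, 3]

ReLU applied element-wise: max(0,-4)=0, max(0,2)=2, max(0,1)=1, max(0,3)=3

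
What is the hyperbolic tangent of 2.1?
0.9705

tanh(2.1) = (e^(2.1) - e^(-2.1))/(e^(2.1) + e^(-2.1)) = 0.9705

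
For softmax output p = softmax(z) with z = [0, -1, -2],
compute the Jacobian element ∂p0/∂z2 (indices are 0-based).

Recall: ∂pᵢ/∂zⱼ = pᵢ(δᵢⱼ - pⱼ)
∂p0/∂z2 = -0.05989

p = softmax(z) = [0.6652, 0.2447, 0.09003]
p0 = 0.6652, p2 = 0.09003

∂p0/∂z2 = -p0 × p2 = -0.6652 × 0.09003 = -0.05989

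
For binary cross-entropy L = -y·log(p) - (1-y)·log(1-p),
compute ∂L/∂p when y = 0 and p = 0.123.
∂L/∂p = 1.14

∂L/∂p = -y/p + (1-y)/(1-p) = 0 + 1/0.877 = 1.14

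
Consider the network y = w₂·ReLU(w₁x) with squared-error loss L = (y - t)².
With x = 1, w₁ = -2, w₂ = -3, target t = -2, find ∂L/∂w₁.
∂L/∂w₁ = 0

Forward pass:
z = w₁x = -2×1 = -2
h = ReLU(-2) = 0
y = w₂h = -3×0 = 0

Backward pass:
∂L/∂y = 2(y - t) = 2(0 - -2) = 4
∂y/∂h = w₂ = -3
∂h/∂z = 0 (ReLU derivative)
∂z/∂w₁ = x = 1

∂L/∂w₁ = 4 × -3 × 0 × 1 = 0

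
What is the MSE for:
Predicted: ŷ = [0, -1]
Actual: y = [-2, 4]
MSE = 14.5

MSE = (1/2)((0--2)² + (-1-4)²) = (1/2)(4 + 25) = 14.5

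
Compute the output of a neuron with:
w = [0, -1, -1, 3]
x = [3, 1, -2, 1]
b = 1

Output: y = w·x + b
y = 5

y = (0)(3) + (-1)(1) + (-1)(-2) + (3)(1) + 1 = 5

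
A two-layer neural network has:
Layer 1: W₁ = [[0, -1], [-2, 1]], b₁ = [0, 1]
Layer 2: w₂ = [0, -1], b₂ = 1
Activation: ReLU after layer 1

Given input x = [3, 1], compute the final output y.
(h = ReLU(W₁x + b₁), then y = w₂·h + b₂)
y = 1

Layer 1 pre-activation: z₁ = [-1, -4]
After ReLU: h = [0, 0]
Layer 2 output: y = 0×0 + -1×0 + 1 = 1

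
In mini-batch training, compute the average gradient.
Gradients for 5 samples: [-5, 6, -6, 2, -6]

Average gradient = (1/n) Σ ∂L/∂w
Average gradient = -1.8

Average = (1/5)(-5 + 6 + -6 + 2 + -6) = -9/5 = -1.8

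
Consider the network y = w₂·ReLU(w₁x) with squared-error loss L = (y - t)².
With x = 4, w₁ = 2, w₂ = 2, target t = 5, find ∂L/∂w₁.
∂L/∂w₁ = 176

Forward pass:
z = w₁x = 2×4 = 8
h = ReLU(8) = 8
y = w₂h = 2×8 = 16

Backward pass:
∂L/∂y = 2(y - t) = 2(16 - 5) = 22
∂y/∂h = w₂ = 2
∂h/∂z = 1 (ReLU derivative)
∂z/∂w₁ = x = 4

∂L/∂w₁ = 22 × 2 × 1 × 4 = 176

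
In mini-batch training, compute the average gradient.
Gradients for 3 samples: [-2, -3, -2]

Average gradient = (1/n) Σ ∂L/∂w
Average gradient = -2.333

Average = (1/3)(-2 + -3 + -2) = -7/3 = -2.333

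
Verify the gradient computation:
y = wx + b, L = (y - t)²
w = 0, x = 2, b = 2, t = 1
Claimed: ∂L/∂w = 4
Correct

y = (0)(2) + 2 = 2
∂L/∂y = 2(y - t) = 2(2 - 1) = 2
∂y/∂w = x = 2
∂L/∂w = 2 × 2 = 4

Claimed value: 4
Correct: The correct gradient is 4.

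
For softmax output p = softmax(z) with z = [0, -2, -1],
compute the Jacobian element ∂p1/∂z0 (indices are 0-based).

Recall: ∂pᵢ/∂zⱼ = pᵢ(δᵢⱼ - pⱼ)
∂p1/∂z0 = -0.05989

p = softmax(z) = [0.6652, 0.09003, 0.2447]
p1 = 0.09003, p0 = 0.6652

∂p1/∂z0 = -p1 × p0 = -0.09003 × 0.6652 = -0.05989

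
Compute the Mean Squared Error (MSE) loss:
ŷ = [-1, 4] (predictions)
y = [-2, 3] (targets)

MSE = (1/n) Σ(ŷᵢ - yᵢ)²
MSE = 1

MSE = (1/2)((-1--2)² + (4-3)²) = (1/2)(1 + 1) = 1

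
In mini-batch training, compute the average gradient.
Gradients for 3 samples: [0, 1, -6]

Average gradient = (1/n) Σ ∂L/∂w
Average gradient = -1.667

Average = (1/3)(0 + 1 + -6) = -5/3 = -1.667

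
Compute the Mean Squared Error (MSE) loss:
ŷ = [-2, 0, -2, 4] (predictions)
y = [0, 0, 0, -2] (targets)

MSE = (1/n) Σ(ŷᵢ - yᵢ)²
MSE = 11

MSE = (1/4)((-2-0)² + (0-0)² + (-2-0)² + (4--2)²) = (1/4)(4 + 0 + 4 + 36) = 11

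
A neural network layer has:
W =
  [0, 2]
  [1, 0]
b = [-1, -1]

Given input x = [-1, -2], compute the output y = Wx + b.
y = [-5, -2]

Wx = [0×-1 + 2×-2, 1×-1 + 0×-2]
   = [-4, -1]
y = Wx + b = [-4 + -1, -1 + -1] = [-5, -2]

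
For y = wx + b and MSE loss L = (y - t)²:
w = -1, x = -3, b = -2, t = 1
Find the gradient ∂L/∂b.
∂L/∂b = 0

y = wx + b = (-1)(-3) + -2 = 1
∂L/∂y = 2(y - t) = 2(1 - 1) = 0
∂y/∂b = 1
∂L/∂b = ∂L/∂y · ∂y/∂b = 0 × 1 = 0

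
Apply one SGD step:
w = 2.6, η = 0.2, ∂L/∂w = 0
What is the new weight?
w_new = 2.6

w_new = w - η·∂L/∂w = 2.6 - 0.2×(0) = 2.6 - (0) = 2.6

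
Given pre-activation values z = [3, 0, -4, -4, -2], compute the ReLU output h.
h = [3, 0, 0, 0, 0]

ReLU applied element-wise: max(0,3)=3, max(0,0)=0, max(0,-4)=0, max(0,-4)=0, max(0,-2)=0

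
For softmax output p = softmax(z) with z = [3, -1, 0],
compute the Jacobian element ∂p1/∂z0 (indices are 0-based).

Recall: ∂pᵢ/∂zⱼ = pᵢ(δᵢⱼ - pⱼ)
∂p1/∂z0 = -0.01605

p = softmax(z) = [0.9362, 0.01715, 0.04661]
p1 = 0.01715, p0 = 0.9362

∂p1/∂z0 = -p1 × p0 = -0.01715 × 0.9362 = -0.01605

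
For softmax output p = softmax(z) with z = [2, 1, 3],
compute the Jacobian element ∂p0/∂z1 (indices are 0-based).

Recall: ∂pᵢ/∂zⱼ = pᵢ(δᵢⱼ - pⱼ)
∂p0/∂z1 = -0.02203

p = softmax(z) = [0.2447, 0.09003, 0.6652]
p0 = 0.2447, p1 = 0.09003

∂p0/∂z1 = -p0 × p1 = -0.2447 × 0.09003 = -0.02203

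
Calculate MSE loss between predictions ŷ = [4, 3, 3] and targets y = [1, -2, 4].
MSE = 11.67

MSE = (1/3)((4-1)² + (3--2)² + (3-4)²) = (1/3)(9 + 25 + 1) = 11.67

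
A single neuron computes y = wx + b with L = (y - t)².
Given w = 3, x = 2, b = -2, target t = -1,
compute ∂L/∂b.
∂L/∂b = 10

y = wx + b = (3)(2) + -2 = 4
∂L/∂y = 2(y - t) = 2(4 - -1) = 10
∂y/∂b = 1
∂L/∂b = ∂L/∂y · ∂y/∂b = 10 × 1 = 10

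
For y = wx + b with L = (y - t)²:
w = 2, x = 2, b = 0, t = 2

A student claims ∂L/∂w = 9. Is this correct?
Incorrect

y = (2)(2) + 0 = 4
∂L/∂y = 2(y - t) = 2(4 - 2) = 4
∂y/∂w = x = 2
∂L/∂w = 4 × 2 = 8

Claimed value: 9
Incorrect: The correct gradient is 8.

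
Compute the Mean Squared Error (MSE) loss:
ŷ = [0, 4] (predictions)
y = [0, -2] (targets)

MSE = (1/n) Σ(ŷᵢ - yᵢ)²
MSE = 18

MSE = (1/2)((0-0)² + (4--2)²) = (1/2)(0 + 36) = 18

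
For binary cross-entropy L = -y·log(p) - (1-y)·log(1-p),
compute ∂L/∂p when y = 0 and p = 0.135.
∂L/∂p = 1.156

∂L/∂p = -y/p + (1-y)/(1-p) = 0 + 1/0.865 = 1.156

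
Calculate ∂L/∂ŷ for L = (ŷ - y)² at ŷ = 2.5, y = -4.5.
∂L/∂ŷ = 14.0

∂L/∂ŷ = 2(ŷ - y) = 2(2.5 - -4.5) = 2(7.0) = 14.0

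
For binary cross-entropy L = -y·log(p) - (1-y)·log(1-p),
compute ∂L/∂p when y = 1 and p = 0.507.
∂L/∂p = -1.972

∂L/∂p = -y/p + (1-y)/(1-p) = -1/0.507 + 0 = -1.972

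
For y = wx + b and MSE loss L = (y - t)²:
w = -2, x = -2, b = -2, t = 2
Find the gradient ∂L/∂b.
∂L/∂b = 0

y = wx + b = (-2)(-2) + -2 = 2
∂L/∂y = 2(y - t) = 2(2 - 2) = 0
∂y/∂b = 1
∂L/∂b = ∂L/∂y · ∂y/∂b = 0 × 1 = 0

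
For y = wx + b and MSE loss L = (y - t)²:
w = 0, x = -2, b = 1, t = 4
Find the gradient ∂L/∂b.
∂L/∂b = -6

y = wx + b = (0)(-2) + 1 = 1
∂L/∂y = 2(y - t) = 2(1 - 4) = -6
∂y/∂b = 1
∂L/∂b = ∂L/∂y · ∂y/∂b = -6 × 1 = -6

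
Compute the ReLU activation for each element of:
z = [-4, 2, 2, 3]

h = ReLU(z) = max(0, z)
h = [0, 2, 2, 3]

ReLU applied element-wise: max(0,-4)=0, max(0,2)=2, max(0,2)=2, max(0,3)=3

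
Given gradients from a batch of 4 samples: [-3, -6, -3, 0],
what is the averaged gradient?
Average gradient = -3

Average = (1/4)(-3 + -6 + -3 + 0) = -12/4 = -3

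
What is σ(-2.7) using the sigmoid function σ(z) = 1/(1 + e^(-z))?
0.06297

sigmoid(-2.7) = 1/(1 + e^(2.7)) = 1/(1 + 14.88) = 0.06297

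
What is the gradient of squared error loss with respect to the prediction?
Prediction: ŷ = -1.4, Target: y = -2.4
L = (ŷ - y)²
∂L/∂ŷ = 2.0

∂L/∂ŷ = 2(ŷ - y) = 2(-1.4 - -2.4) = 2(1.0) = 2.0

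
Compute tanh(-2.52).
-0.9871

tanh(-2.52) = (e^(-2.52) - e^(2.52))/(e^(-2.52) + e^(2.52)) = -0.9871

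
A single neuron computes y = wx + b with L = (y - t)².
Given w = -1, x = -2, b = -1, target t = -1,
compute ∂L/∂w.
∂L/∂w = -8

y = wx + b = (-1)(-2) + -1 = 1
∂L/∂y = 2(y - t) = 2(1 - -1) = 4
∂y/∂w = x = -2
∂L/∂w = ∂L/∂y · ∂y/∂w = 4 × -2 = -8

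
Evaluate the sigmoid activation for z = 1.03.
0.7369

sigmoid(1.03) = 1/(1 + e^(-1.03)) = 1/(1 + 0.357) = 0.7369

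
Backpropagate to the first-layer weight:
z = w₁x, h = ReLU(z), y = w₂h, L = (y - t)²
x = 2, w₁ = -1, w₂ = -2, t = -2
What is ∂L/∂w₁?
∂L/∂w₁ = 0

Forward pass:
z = w₁x = -1×2 = -2
h = ReLU(-2) = 0
y = w₂h = -2×0 = 0

Backward pass:
∂L/∂y = 2(y - t) = 2(0 - -2) = 4
∂y/∂h = w₂ = -2
∂h/∂z = 0 (ReLU derivative)
∂z/∂w₁ = x = 2

∂L/∂w₁ = 4 × -2 × 0 × 2 = 0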